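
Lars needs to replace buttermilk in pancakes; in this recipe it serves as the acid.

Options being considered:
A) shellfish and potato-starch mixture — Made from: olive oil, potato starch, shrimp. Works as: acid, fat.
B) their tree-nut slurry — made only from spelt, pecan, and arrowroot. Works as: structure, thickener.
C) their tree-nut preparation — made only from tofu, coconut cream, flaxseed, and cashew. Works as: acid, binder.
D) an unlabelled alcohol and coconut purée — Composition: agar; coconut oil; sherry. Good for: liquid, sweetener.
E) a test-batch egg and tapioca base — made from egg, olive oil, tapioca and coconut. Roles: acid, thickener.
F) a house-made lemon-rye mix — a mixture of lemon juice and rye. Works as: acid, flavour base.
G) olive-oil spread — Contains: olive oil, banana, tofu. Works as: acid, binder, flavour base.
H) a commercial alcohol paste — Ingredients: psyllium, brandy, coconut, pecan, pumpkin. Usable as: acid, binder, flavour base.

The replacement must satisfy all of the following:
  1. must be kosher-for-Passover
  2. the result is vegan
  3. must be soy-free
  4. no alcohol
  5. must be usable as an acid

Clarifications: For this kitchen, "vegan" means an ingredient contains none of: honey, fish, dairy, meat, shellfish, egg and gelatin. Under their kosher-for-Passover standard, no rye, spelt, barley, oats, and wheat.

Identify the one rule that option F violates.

kosher-for-Passover

usable as an acid: satisfied
vegan: satisfied
kosher-for-Passover: has rye — fails
soy-free: satisfied
alcohol-free: satisfied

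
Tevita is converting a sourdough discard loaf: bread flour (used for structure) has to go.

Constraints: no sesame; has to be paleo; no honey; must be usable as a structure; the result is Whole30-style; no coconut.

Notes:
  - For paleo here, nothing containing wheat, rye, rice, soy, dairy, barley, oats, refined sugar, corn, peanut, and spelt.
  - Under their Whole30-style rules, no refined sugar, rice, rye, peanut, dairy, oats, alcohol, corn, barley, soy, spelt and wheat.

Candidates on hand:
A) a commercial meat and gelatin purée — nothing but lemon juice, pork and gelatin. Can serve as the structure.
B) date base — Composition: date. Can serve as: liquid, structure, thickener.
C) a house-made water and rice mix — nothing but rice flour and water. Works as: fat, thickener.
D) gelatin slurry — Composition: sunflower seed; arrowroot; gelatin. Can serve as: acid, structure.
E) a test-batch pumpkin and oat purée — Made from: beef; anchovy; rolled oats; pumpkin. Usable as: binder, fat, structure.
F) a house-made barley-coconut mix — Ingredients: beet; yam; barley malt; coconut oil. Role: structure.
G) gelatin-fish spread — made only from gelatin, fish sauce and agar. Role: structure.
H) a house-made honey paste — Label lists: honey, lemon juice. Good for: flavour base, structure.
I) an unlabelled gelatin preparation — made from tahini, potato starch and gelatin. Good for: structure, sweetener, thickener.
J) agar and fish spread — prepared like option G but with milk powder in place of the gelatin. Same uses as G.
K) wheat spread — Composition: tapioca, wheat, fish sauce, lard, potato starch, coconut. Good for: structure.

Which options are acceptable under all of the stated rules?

A, B, D, G

A: works as a structure, no sesame, paleo — OK
B: no honey, paleo — valid
C: not usable as a structure; has rice flour, so not paleo (and 1 more) — reject
D: nothing on the exclusion list — OK
E: has rolled oats, so not paleo; has rolled oats, so not Whole30-style — reject
F: has barley malt, so not paleo; has barley malt, so not Whole30-style (and 1 more) — out
G: only fish sauce, gelatin, and agar; none excluded — valid
H: has honey, so not honey-free — no
I: has tahini, so not sesame-free — out
J: has milk powder, so not paleo; has milk powder, so not Whole30-style — reject
K: has wheat, so not paleo; has wheat, so not Whole30-style (and 1 more) — out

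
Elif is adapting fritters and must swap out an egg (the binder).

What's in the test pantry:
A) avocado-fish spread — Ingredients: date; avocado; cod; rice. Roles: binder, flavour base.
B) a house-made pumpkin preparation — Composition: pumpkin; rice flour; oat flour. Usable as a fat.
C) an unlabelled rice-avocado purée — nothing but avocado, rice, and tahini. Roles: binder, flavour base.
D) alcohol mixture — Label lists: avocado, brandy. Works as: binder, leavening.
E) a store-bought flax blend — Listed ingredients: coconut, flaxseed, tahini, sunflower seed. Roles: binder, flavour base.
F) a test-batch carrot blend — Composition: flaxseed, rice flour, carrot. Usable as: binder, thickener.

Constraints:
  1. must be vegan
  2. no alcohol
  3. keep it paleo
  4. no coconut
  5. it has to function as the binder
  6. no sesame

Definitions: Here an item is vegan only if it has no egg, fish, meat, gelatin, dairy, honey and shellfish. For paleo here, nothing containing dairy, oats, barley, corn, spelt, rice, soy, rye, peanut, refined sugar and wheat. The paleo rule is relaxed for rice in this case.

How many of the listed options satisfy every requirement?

A: has cod, so not vegan — out
B: not usable as a binder; has oat flour, so not paleo — out
C: has tahini, so not sesame-free — out
D: has brandy, so not alcohol-free — reject
E: has tahini, so not sesame-free; has coconut, so not coconut-free — out
F: rice is permitted under the paleo carve-out; nothing else excluded — keep

1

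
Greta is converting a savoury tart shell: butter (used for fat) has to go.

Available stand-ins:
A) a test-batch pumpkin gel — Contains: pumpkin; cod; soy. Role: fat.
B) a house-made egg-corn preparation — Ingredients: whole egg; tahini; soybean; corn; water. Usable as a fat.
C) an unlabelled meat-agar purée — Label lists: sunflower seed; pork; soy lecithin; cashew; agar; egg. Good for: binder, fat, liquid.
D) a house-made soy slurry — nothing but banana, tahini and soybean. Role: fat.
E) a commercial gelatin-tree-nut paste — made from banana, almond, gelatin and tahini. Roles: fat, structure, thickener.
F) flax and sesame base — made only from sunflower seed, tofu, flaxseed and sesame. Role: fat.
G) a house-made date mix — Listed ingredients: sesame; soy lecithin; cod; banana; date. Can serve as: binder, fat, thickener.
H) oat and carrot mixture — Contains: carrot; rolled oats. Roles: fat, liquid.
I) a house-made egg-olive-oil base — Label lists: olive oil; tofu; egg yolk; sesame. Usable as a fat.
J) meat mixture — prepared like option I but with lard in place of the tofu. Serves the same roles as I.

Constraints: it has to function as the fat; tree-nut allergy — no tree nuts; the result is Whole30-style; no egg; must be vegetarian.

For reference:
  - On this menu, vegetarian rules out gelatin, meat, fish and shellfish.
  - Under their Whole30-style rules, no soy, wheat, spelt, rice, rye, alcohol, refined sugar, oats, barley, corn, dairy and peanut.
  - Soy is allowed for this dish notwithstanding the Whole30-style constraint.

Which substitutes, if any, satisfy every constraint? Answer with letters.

A: has cod, so not vegetarian — reject
B: has corn, so not Whole30-style; has whole egg, so not egg-free — reject
C: has pork, so not vegetarian; has egg, so not egg-free (and 1 more) — no
D: soy is permitted under the Whole30-style carve-out; nothing else excluded — valid
E: has gelatin, so not vegetarian; has almond, so not tree-nut-free — out
F: soy is permitted under the Whole30-style carve-out; nothing else excluded — valid
G: has cod, so not vegetarian — out
H: has rolled oats, so not Whole30-style — reject
I: has egg yolk, so not egg-free — reject
J: has lard, so not vegetarian; has egg yolk, so not egg-free — no

D, F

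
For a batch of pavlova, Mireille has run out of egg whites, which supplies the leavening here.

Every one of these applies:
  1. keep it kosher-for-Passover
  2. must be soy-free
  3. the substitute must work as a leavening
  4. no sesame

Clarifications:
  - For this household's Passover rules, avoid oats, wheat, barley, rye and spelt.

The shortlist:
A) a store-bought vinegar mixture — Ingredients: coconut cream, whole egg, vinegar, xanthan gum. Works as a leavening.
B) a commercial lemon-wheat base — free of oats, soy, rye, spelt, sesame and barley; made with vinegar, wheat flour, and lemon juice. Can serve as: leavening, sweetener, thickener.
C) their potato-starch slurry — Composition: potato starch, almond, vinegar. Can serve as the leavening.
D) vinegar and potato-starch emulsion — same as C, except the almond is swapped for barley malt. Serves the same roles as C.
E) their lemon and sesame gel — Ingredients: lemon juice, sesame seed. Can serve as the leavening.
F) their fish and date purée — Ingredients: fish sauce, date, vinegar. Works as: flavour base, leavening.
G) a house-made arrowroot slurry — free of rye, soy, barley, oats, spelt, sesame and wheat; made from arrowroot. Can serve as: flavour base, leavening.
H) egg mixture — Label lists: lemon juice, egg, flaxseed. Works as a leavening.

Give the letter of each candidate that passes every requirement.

A: coconut cream and whole egg etc. — none of it excluded — keep
B: has wheat flour, so not kosher-for-Passover — reject
C: no soy, kosher-for-Passover — keep
D: has barley malt, so not kosher-for-Passover — out
E: has sesame seed, so not sesame-free — out
F: works as a leavening, no sesame, kosher-for-Passover — keep
G: works as a leavening, no soy, no sesame — valid
H: only egg, lemon juice and flaxseed; none excluded — valid

A, C, F, G, H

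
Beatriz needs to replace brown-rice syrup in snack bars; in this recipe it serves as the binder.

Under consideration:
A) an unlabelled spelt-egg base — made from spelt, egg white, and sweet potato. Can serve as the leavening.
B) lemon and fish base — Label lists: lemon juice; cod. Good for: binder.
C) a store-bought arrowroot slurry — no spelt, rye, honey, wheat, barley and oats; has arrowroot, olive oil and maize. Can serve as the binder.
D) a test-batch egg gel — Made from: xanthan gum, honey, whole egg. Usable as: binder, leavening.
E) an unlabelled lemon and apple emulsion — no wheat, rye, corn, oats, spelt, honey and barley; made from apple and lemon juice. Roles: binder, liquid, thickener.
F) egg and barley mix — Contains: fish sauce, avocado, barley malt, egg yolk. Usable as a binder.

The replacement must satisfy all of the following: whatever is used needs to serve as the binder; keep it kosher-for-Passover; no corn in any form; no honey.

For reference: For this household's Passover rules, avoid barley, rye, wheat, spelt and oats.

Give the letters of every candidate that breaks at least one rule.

A: not usable as a binder; has spelt, so not kosher-for-Passover — reject
B: only cod and lemon juice; none excluded — keep
C: has maize, so not corn-free — out
D: has honey, so not honey-free — no
E: no honey, no corn — OK
F: has barley malt, so not kosher-for-Passover — out

A, C, D, F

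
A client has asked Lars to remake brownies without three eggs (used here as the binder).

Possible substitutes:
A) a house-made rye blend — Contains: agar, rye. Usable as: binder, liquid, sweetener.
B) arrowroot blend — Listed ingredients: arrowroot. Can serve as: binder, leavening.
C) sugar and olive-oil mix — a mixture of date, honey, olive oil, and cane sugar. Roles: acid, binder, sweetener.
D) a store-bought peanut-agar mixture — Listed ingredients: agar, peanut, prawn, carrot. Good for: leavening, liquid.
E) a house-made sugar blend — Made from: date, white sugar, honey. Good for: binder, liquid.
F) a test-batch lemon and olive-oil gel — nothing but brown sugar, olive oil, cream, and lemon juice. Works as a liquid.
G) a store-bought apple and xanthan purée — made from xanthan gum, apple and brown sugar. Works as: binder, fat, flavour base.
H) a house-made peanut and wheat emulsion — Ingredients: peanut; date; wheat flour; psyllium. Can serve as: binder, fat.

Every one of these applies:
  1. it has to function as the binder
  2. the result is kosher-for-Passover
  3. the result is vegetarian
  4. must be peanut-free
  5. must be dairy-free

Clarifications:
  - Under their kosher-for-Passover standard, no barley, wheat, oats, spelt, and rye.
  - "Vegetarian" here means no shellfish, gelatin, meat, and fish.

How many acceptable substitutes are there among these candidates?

A: has rye, so not kosher-for-Passover — out
B: works as a binder, kosher-for-Passover, no peanut — keep
C: honey and cane sugar etc. — none of it excluded — OK
D: not usable as a binder; has prawn, so not vegetarian (and 1 more) — out
E: no dairy, no peanut — keep
F: not usable as a binder; has cream, so not dairy-free — reject
G: nothing on the exclusion list — valid
H: has wheat flour, so not kosher-for-Passover; has peanut, so not peanut-free — out

4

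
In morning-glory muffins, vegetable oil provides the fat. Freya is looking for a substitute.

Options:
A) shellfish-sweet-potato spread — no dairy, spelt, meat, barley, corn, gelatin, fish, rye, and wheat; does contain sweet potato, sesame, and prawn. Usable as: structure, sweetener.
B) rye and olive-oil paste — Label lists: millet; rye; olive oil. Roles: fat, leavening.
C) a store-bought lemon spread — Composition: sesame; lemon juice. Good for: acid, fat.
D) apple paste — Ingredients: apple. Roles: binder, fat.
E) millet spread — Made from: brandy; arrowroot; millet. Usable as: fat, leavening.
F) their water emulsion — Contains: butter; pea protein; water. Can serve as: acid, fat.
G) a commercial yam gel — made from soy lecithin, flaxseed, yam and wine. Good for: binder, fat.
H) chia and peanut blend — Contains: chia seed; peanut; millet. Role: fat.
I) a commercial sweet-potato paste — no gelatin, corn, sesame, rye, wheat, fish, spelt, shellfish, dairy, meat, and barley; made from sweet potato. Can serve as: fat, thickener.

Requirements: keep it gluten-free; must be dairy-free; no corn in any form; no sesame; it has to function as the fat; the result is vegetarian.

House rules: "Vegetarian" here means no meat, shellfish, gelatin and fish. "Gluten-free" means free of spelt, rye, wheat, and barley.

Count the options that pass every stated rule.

5

A: not usable as a fat; has prawn, so not vegetarian (and 1 more) — no
B: has rye, so not gluten-free — out
C: has sesame, so not sesame-free — out
D: nothing on the exclusion list — valid
E: every rule checks out — keep
F: has butter, so not dairy-free — no
G: no sesame, no corn — keep
H: all constraints satisfied — OK
I: gluten-free, vegetarian — keep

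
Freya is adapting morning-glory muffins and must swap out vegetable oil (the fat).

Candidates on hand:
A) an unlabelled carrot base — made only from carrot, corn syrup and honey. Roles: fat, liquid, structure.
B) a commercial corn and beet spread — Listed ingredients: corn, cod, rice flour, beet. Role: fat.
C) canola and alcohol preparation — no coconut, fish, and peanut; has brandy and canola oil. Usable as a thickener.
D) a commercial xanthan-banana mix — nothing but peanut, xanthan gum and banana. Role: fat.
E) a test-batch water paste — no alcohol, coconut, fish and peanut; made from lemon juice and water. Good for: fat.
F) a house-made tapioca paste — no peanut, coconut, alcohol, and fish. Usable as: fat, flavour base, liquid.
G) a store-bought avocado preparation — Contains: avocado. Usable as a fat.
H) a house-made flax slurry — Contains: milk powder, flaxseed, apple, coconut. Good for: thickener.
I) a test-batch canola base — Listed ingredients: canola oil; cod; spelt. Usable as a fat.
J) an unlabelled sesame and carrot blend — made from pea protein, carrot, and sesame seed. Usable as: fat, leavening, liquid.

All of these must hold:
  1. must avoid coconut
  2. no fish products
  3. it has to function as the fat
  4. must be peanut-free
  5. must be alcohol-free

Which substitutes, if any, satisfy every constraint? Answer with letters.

A, E, F, G, J

A: only corn syrup, honey, and carrot; none excluded — valid
B: has cod, so not fish-free — out
C: not usable as a fat; has brandy, so not alcohol-free — reject
D: has peanut, so not peanut-free — reject
E: nothing on the exclusion list — OK
F: no fish, no coconut — OK
G: works as a fat, no peanut, no fish — keep
H: not usable as a fat; has coconut, so not coconut-free — out
I: has cod, so not fish-free — reject
J: works as a fat, no alcohol, no fish — keep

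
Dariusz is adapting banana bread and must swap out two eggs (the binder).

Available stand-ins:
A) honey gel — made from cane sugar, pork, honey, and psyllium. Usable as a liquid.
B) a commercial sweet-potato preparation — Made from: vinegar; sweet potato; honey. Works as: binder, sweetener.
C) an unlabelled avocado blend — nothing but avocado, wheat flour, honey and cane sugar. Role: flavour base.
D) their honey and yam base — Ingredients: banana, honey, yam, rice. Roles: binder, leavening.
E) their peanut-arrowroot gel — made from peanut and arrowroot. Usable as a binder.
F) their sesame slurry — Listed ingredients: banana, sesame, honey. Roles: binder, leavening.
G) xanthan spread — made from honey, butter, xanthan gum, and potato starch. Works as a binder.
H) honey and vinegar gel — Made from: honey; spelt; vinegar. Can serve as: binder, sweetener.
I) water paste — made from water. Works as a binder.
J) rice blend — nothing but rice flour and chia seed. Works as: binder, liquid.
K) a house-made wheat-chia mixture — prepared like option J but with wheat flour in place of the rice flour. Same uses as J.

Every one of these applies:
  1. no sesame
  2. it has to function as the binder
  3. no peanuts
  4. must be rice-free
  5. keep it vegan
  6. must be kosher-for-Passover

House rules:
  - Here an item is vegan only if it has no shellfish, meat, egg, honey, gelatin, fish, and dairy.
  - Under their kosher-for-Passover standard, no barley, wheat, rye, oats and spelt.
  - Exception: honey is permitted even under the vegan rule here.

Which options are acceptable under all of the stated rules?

A: not usable as a binder; has pork, so not vegan — reject
B: honey is permitted under the vegan carve-out; nothing else excluded — keep
C: not usable as a binder; has wheat flour, so not kosher-for-Passover — no
D: has rice, so not rice-free — out
E: has peanut, so not peanut-free — reject
F: has sesame, so not sesame-free — no
G: has butter, so not vegan — reject
H: has spelt, so not kosher-for-Passover — no
I: works as a binder, no sesame, vegan — OK
J: has rice flour, so not rice-free — no
K: has wheat flour, so not kosher-for-Passover — no

B, I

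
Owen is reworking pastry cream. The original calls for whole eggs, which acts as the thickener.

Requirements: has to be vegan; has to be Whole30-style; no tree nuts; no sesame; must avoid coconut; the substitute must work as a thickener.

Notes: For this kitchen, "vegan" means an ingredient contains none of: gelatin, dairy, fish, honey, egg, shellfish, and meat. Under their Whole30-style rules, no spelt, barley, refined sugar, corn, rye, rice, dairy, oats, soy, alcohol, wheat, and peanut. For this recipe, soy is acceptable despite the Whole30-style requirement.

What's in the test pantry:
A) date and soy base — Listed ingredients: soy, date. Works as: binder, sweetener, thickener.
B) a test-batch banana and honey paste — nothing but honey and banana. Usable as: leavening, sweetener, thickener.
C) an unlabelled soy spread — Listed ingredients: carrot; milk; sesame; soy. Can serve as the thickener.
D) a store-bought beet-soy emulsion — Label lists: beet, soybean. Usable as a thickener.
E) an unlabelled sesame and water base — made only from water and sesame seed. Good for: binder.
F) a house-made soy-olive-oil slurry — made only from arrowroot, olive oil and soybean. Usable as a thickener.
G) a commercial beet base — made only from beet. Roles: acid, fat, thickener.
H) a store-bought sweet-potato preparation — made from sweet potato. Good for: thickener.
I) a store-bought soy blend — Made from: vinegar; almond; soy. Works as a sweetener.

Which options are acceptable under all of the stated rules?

A, D, F, G, H

A: soy is permitted under the Whole30-style carve-out; nothing else excluded — keep
B: has honey, so not vegan — no
C: has milk, so not vegan; has milk, so not Whole30-style (and 1 more) — no
D: soy is permitted under the Whole30-style carve-out; nothing else excluded — OK
E: not usable as a thickener; has sesame seed, so not sesame-free — no
F: soy is permitted under the Whole30-style carve-out; nothing else excluded — valid
G: only beet; none excluded — keep
H: nothing on the exclusion list — keep
I: not usable as a thickener; has almond, so not tree-nut-free — reject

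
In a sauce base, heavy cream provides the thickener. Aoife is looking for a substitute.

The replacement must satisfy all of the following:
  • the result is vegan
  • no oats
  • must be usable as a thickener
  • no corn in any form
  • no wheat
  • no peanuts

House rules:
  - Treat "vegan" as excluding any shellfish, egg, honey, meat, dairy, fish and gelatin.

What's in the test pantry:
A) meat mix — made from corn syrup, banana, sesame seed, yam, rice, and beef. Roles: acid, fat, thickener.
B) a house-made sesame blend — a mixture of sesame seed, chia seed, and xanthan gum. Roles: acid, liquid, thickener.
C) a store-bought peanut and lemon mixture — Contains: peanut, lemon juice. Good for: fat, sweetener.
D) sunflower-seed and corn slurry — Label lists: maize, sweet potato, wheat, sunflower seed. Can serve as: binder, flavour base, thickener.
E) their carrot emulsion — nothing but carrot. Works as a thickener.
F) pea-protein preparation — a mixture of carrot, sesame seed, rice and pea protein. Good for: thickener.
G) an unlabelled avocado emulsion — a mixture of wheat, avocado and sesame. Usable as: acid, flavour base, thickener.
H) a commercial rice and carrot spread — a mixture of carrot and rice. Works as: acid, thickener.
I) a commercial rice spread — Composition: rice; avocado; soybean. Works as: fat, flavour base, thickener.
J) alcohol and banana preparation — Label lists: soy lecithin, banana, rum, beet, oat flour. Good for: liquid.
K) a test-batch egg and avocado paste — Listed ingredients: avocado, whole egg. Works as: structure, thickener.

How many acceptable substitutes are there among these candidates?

5

A: has beef, so not vegan; has corn syrup, so not corn-free — reject
B: works as a thickener, no oats, vegan — keep
C: not usable as a thickener; has peanut, so not peanut-free — reject
D: has maize, so not corn-free; has wheat, so not wheat-free — out
E: only carrot; none excluded — valid
F: all constraints satisfied — keep
G: has wheat, so not wheat-free — reject
H: nothing on the exclusion list — valid
I: only rice, soybean and avocado; none excluded — OK
J: not usable as a thickener; has oat flour, so not oat-free — no
K: has whole egg, so not vegan — out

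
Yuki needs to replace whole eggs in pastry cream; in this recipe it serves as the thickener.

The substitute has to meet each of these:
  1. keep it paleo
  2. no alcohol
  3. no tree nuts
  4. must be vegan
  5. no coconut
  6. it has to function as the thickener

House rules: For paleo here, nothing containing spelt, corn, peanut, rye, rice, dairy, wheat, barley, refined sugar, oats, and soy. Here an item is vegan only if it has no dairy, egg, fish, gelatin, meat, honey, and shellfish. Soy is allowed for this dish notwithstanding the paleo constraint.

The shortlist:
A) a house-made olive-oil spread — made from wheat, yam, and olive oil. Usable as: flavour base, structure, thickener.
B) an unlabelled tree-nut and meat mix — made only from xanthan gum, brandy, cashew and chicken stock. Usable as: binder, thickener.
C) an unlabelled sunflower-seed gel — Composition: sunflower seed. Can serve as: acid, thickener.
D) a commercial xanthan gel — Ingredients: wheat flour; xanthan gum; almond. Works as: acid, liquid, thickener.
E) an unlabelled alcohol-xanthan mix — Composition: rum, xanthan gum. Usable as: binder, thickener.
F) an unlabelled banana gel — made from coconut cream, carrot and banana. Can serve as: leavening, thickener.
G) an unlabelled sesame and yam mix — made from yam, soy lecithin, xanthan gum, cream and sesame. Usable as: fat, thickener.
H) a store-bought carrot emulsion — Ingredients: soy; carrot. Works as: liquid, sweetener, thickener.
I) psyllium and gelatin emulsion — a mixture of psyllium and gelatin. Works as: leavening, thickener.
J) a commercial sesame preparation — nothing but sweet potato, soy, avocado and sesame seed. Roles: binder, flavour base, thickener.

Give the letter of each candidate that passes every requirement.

C, H, J

A: has wheat, so not paleo — no
B: has chicken stock, so not vegan; has cashew, so not tree-nut-free (and 1 more) — reject
C: nothing on the exclusion list — keep
D: has wheat flour, so not paleo; has almond, so not tree-nut-free — out
E: has rum, so not alcohol-free — out
F: has coconut cream, so not coconut-free — out
G: has cream, so not paleo; has cream, so not vegan — out
H: soy is permitted under the paleo carve-out; nothing else excluded — OK
I: has gelatin, so not vegan — out
J: soy is permitted under the paleo carve-out; nothing else excluded — keep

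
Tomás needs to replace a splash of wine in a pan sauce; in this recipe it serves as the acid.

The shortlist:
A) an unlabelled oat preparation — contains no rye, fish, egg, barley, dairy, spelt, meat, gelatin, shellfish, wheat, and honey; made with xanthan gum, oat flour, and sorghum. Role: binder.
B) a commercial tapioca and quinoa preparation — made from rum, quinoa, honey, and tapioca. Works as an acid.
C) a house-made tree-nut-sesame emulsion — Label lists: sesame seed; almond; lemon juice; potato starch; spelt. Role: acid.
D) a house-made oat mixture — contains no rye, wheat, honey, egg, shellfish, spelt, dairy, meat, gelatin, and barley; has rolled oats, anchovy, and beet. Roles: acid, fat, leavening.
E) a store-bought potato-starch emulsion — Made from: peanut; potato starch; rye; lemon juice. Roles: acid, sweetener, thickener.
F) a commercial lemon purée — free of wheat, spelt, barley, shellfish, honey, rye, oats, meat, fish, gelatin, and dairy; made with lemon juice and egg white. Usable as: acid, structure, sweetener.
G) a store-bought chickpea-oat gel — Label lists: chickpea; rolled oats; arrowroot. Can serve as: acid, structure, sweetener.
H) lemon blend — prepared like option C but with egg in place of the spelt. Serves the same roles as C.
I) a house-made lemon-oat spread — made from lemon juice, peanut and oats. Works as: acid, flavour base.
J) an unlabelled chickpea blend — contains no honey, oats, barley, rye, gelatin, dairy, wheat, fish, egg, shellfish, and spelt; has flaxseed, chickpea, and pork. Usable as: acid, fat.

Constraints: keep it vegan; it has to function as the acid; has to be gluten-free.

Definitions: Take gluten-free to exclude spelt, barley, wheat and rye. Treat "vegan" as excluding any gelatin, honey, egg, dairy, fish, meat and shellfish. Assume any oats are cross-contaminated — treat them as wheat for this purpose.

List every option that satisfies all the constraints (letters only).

none

A: not usable as an acid; has oat flour, so not gluten-free — reject
B: has honey, so not vegan — no
C: has spelt, so not gluten-free — out
D: has rolled oats, so not gluten-free; has anchovy, so not vegan — out
E: has rye, so not gluten-free — reject
F: has egg white, so not vegan — no
G: has rolled oats, so not gluten-free — no
H: has egg, so not vegan — reject
I: has oats, so not gluten-free — reject
J: has pork, so not vegan — reject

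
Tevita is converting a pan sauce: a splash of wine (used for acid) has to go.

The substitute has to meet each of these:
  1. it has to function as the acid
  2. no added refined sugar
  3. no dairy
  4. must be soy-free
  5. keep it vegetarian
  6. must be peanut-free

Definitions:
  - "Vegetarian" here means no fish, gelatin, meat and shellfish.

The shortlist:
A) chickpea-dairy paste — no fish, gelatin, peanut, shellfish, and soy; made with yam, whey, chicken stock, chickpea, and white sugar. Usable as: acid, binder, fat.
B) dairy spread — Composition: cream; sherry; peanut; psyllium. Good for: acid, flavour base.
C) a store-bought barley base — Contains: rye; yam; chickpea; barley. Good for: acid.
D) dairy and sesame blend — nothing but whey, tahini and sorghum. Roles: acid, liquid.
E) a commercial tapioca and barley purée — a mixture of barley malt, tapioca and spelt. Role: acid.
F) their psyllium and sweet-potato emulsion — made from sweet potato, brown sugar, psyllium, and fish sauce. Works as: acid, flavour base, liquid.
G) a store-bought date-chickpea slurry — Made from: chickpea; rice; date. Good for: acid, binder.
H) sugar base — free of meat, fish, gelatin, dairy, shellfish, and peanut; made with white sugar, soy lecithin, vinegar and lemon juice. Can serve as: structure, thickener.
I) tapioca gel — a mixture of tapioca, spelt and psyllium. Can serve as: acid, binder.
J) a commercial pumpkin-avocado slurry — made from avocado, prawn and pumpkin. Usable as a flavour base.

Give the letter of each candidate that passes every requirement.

A: has chicken stock, so not vegetarian; has whey, so not dairy-free (and 1 more) — reject
B: has peanut, so not peanut-free; has cream, so not dairy-free — no
C: every rule checks out — valid
D: has whey, so not dairy-free — reject
E: every rule checks out — valid
F: has fish sauce, so not vegetarian; has brown sugar, so not no-added-sugar — out
G: only rice, date, and chickpea; none excluded — valid
H: not usable as an acid; has white sugar, so not no-added-sugar (and 1 more) — no
I: no peanut, no refined sugar — OK
J: not usable as an acid; has prawn, so not vegetarian — out

C, E, G, I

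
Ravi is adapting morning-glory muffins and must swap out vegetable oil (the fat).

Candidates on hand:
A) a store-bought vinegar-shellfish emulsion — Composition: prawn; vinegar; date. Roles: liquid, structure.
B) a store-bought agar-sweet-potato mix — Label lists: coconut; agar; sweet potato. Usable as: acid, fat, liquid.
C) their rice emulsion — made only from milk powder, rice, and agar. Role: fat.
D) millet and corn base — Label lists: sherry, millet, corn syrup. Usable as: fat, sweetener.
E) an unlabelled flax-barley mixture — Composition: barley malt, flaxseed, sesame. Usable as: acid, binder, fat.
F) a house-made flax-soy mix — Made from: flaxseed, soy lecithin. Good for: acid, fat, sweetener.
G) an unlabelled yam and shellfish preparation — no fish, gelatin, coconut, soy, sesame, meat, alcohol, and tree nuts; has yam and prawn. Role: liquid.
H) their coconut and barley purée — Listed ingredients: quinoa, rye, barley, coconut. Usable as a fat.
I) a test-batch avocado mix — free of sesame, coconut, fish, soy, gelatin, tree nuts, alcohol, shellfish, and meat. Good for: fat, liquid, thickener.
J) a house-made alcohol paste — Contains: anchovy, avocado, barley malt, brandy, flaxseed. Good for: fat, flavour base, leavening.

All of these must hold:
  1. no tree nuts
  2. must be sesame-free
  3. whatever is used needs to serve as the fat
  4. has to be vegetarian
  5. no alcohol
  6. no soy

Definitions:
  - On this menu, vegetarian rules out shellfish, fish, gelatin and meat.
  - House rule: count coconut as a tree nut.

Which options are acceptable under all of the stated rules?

A: not usable as a fat; has prawn, so not vegetarian — out
B: has coconut, so not tree-nut-free — no
C: every rule checks out — keep
D: has sherry, so not alcohol-free — out
E: has sesame, so not sesame-free — reject
F: has soy lecithin, so not soy-free — reject
G: not usable as a fat; has prawn, so not vegetarian — reject
H: has coconut, so not tree-nut-free — reject
I: no sesame, no alcohol — valid
J: has anchovy, so not vegetarian; has brandy, so not alcohol-free — reject

C, I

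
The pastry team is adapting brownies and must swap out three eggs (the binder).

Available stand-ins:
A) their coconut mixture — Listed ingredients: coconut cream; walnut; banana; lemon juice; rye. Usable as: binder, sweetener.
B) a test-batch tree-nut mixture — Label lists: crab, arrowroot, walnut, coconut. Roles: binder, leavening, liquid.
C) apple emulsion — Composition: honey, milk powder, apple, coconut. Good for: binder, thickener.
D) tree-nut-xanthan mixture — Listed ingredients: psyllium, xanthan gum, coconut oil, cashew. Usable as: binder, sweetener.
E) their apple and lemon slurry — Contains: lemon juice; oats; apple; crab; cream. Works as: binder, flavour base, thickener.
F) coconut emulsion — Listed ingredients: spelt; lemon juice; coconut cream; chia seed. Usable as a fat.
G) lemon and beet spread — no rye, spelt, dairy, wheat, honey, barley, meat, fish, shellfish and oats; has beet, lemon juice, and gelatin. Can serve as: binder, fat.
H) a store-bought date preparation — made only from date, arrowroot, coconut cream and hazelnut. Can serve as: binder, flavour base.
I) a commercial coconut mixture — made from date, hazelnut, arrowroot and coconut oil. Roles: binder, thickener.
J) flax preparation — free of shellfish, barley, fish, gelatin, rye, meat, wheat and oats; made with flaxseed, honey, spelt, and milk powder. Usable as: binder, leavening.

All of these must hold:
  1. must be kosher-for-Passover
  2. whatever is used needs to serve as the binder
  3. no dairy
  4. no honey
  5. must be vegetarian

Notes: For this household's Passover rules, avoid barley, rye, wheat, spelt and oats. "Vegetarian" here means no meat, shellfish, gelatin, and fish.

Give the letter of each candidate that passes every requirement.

D, H, I

A: has rye, so not kosher-for-Passover — reject
B: has crab, so not vegetarian — reject
C: has honey, so not honey-free; has milk powder, so not dairy-free — no
D: coconut oil and cashew etc. — none of it excluded — OK
E: has oats, so not kosher-for-Passover; has crab, so not vegetarian (and 1 more) — out
F: not usable as a binder; has spelt, so not kosher-for-Passover — no
G: has gelatin, so not vegetarian — out
H: coconut cream and hazelnut etc. — none of it excluded — valid
I: all constraints satisfied — keep
J: has spelt, so not kosher-for-Passover; has honey, so not honey-free (and 1 more) — reject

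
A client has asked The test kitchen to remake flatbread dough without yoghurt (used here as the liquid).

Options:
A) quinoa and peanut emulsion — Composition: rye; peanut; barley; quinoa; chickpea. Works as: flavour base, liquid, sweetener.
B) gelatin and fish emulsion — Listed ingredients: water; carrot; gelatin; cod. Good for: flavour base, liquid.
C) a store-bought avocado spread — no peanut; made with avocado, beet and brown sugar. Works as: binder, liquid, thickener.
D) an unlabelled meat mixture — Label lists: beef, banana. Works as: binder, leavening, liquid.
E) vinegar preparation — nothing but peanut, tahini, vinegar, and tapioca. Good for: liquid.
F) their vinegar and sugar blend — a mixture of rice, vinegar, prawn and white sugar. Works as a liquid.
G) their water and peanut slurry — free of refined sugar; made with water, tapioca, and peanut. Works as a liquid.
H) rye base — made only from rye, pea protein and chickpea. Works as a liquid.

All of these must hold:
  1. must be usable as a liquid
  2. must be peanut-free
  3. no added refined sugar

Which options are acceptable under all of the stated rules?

B, D, H

A: has peanut, so not peanut-free — reject
B: cod and gelatin etc. — none of it excluded — OK
C: has brown sugar, so not no-added-sugar — reject
D: only beef and banana; none excluded — keep
E: has peanut, so not peanut-free — no
F: has white sugar, so not no-added-sugar — out
G: has peanut, so not peanut-free — no
H: only rye, pea protein, and chickpea; none excluded — OK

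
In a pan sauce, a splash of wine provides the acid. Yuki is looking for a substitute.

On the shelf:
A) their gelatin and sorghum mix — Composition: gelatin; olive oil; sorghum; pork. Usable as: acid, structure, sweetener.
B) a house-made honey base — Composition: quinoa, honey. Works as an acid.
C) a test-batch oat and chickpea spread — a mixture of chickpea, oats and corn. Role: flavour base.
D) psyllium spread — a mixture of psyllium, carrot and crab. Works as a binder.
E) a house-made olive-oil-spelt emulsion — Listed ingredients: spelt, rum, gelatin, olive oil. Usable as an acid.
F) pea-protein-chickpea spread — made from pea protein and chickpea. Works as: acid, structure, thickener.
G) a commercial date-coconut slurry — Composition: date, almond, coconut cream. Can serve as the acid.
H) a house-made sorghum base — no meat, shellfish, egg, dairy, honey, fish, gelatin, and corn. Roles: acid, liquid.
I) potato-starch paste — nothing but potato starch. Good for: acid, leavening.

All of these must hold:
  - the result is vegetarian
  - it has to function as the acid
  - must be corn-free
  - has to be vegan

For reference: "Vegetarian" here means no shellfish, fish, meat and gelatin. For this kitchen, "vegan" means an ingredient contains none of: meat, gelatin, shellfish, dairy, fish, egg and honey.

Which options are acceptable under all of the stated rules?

F, G, H, I

A: has gelatin, so not vegetarian; has gelatin, so not vegan — reject
B: has honey, so not vegan — out
C: not usable as an acid; has corn, so not corn-free — no
D: not usable as an acid; has crab, so not vegetarian (and 1 more) — out
E: has gelatin, so not vegetarian; has gelatin, so not vegan — reject
F: all constraints satisfied — valid
G: only coconut cream, almond and date; none excluded — valid
H: works as an acid, no corn, vegetarian — OK
I: no corn, vegetarian — keep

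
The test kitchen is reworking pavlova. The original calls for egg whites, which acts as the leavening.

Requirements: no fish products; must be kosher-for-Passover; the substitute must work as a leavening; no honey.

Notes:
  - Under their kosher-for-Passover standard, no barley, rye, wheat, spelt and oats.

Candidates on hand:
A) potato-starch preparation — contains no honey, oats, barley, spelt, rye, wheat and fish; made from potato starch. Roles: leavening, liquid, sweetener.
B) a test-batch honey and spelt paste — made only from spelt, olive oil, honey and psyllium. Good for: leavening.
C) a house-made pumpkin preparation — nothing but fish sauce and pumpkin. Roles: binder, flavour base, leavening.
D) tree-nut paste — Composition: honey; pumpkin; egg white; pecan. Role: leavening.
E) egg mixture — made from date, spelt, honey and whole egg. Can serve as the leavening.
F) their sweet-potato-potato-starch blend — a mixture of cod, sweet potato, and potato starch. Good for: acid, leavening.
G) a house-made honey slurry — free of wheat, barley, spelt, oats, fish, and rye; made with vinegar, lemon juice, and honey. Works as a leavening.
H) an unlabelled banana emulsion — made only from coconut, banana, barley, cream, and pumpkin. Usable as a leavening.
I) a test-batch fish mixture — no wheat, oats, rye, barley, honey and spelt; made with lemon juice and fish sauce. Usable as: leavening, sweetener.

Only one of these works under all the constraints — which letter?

A

A: works as a leavening, no fish, kosher-for-Passover — valid
B: has spelt, so not kosher-for-Passover; has honey, so not honey-free — no
C: has fish sauce, so not fish-free — out
D: has honey, so not honey-free — no
E: has spelt, so not kosher-for-Passover; has honey, so not honey-free — reject
F: has cod, so not fish-free — out
G: has honey, so not honey-free — reject
H: has barley, so not kosher-for-Passover — no
I: has fish sauce, so not fish-free — reject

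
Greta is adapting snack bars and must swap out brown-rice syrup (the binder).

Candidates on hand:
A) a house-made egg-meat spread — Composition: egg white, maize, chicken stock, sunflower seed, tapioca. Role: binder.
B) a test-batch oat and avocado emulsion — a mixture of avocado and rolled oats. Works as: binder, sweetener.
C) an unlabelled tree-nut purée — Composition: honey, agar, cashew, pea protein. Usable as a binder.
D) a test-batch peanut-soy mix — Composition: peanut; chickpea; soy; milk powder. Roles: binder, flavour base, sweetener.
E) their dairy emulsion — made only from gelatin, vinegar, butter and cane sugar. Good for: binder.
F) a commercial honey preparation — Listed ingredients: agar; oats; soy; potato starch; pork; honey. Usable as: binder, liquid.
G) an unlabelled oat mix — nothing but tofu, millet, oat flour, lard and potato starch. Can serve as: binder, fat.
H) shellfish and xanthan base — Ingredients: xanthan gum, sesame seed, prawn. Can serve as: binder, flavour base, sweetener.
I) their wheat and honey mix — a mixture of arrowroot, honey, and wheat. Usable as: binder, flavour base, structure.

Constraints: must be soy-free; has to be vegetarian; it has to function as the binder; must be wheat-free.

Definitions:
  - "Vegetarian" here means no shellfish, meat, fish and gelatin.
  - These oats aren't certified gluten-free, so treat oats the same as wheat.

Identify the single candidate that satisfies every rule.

A: has chicken stock, so not vegetarian — reject
B: has rolled oats, so not wheat-free — no
C: nothing on the exclusion list — OK
D: has soy, so not soy-free — no
E: has gelatin, so not vegetarian — no
F: has pork, so not vegetarian; has oats, so not wheat-free (and 1 more) — reject
G: has lard, so not vegetarian; has oat flour, so not wheat-free (and 1 more) — no
H: has prawn, so not vegetarian — reject
I: has wheat, so not wheat-free — no

C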